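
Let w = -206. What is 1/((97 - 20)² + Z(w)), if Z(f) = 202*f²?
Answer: 1/8578001 ≈ 1.1658e-7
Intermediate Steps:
1/((97 - 20)² + Z(w)) = 1/((97 - 20)² + 202*(-206)²) = 1/(77² + 202*42436) = 1/(5929 + 8572072) = 1/8578001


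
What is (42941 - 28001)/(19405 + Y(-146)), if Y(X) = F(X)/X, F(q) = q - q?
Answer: 2988/3881 ≈ 0.76991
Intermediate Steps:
F(q) = 0
Y(X) = 0 (Y(X) = 0/X = 0)
(42941 - 28001)/(19405 + Y(-146)) = (42941 - 28001)/(19405 + 0) = 14940/19405 = 14940*(1/19405) = 2988/3881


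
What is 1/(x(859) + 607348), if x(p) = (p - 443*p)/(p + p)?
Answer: 1/607127 ≈ 1.6471e-6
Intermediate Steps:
x(p) = -221 (x(p) = (-442*p)/((2*p)) = (-442*p)*(1/(2*p)) = -221)
1/(x(859) + 607348) = 1/(-221 + 607348) = 1/607127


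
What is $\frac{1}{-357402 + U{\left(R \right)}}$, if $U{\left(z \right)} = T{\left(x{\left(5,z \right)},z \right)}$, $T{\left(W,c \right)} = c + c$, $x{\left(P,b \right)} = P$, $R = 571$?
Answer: $- \frac{1}{356260} \approx -2.8069 \cdot 10^{-6}$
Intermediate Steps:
$T{\left(W,c \right)} = 2 c$
$U{\left(z \right)} = 2 z$
$\frac{1}{-357402 + U{\left(R \right)}} = \frac{1}{-357402 + 2 \cdot 571} = \frac{1}{-357402 + 1142} = \frac{1}{-356260} = - \frac{1}{356260}$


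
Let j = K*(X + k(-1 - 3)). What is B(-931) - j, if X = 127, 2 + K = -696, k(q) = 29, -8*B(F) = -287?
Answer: 871391/8 ≈ 1.0892e+5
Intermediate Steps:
B(F) = 287/8 (B(F) = -⅛*(-287) = 287/8)
K = -698 (K = -2 - 696 = -698)
j = -108888 (j = -698*(127 + 29) = -698*156 = -108888)
B(-931) - j = 287/8 - 1*(-108888) = 287/8 + 108888 = 871391/8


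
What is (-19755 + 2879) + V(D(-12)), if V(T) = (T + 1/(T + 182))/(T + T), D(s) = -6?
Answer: -35641057/2112 ≈ -16876.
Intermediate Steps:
V(T) = (T + 1/(182 + T))/(2*T) (V(T) = (T + 1/(182 + T))/((2*T)) = (T + 1/(182 + T))*(1/(2*T)) = (T + 1/(182 + T))/(2*T))
(-19755 + 2879) + V(D(-12)) = (-19755 + 2879) + (1/2)*(1 + (-6)**2 + 182*(-6))/(-6*(182 - 6)) = -16876 + (1/2)*(-1/6)*(1 + 36 - 1092)/176 = -16876 + (1/2)*(-1/6)*(1/176)*(-1055) = -16876 + 1055/2112 = -35641057/2112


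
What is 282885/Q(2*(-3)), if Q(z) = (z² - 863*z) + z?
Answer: 94295/1736 ≈ 54.317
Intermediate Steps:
Q(z) = z² - 862*z
282885/Q(2*(-3)) = 282885/(((2*(-3))*(-862 + 2*(-3)))) = 282885/((-6*(-862 - 6))) = 282885/((-6*(-868))) = 282885/5208 = 282885*(1/5208) = 94295/1736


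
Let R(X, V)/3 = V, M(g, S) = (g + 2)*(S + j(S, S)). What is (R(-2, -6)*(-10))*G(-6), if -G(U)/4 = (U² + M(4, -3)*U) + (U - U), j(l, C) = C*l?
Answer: 129600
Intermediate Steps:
M(g, S) = (2 + g)*(S + S²) (M(g, S) = (g + 2)*(S + S*S) = (2 + g)*(S + S²))
R(X, V) = 3*V
G(U) = -144*U - 4*U² (G(U) = -4*((U² + (-3*(2 + 4 + 2*(-3) - 3*4))*U) + (U - U)) = -4*((U² + (-3*(2 + 4 - 6 - 12))*U) + 0) = -4*((U² + (-3*(-12))*U) + 0) = -4*((U² + 36*U) + 0) = -4*(U² + 36*U) = -144*U - 4*U²)
(R(-2, -6)*(-10))*G(-6) = ((3*(-6))*(-10))*(-4*(-6)*(36 - 6)) = (-18*(-10))*(-4*(-6)*30) = 180*720 = 129600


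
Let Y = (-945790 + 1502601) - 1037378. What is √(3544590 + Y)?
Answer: 3*√340447 ≈ 1750.4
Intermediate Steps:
Y = -480567 (Y = 556811 - 1037378 = -480567)
√(3544590 + Y) = √(3544590 - 480567) = √3064023 = 3*√340447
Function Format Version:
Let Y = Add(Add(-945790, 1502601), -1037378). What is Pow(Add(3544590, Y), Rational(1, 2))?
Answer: Mul(3, Pow(340447, Rational(1, 2))) ≈ 1750.4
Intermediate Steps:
Y = -480567 (Y = Add(556811, -1037378) = -480567)
Pow(Add(3544590, Y), Rational(1, 2)) = Pow(Add(3544590, -480567), Rational(1, 2)) = Pow(3064023, Rational(1, 2)) = Mul(3, Pow(340447, Rational(1, 2)))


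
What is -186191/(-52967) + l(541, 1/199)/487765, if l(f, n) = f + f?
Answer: 90874763409/25835448755 ≈ 3.5174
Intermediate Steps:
l(f, n) = 2*f
-186191/(-52967) + l(541, 1/199)/487765 = -186191/(-52967) + (2*541)/487765 = -186191*(-1/52967) + 1082*(1/487765) = 186191/52967 + 1082/487765 = 90874763409/25835448755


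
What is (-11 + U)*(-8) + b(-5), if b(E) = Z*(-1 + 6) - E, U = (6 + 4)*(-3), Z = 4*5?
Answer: 433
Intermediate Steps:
Z = 20
U = -30 (U = 10*(-3) = -30)
b(E) = 100 - E (b(E) = 20*(-1 + 6) - E = 20*5 - E = 100 - E)
(-11 + U)*(-8) + b(-5) = (-11 - 30)*(-8) + (100 - 1*(-5)) = -41*(-8) + (100 + 5) = 328 + 105 = 433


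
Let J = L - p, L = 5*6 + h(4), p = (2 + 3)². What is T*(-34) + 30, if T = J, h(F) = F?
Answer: -276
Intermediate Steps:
p = 25 (p = 5² = 25)
L = 34 (L = 5*6 + 4 = 30 + 4 = 34)
J = 9 (J = 34 - 1*25 = 34 - 25 = 9)
T = 9
T*(-34) + 30 = 9*(-34) + 30 = -306 + 30 = -276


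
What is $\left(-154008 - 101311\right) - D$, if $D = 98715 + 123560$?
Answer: $-477594$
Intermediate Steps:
$D = 222275$
$\left(-154008 - 101311\right) - D = \left(-154008 - 101311\right) - 222275 = -255319 - 222275 = -477594$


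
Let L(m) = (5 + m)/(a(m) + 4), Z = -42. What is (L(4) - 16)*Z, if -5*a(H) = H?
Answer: 4431/8 ≈ 553.88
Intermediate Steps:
a(H) = -H/5
L(m) = (5 + m)/(4 - m/5) (L(m) = (5 + m)/(-m/5 + 4) = (5 + m)/(4 - m/5))
(L(4) - 16)*Z = (5*(-5 - 1*4)/(-20 + 4) - 16)*(-42) = (5*(-5 - 4)/(-16) - 16)*(-42) = (5*(-1/16)*(-9) - 16)*(-42) = (45/16 - 16)*(-42) = -211/16*(-42) = 4431/8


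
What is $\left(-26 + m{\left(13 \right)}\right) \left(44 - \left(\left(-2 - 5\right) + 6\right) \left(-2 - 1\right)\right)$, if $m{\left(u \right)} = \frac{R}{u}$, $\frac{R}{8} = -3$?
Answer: $- \frac{14842}{13} \approx -1141.7$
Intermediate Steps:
$R = -24$ ($R = 8 \left(-3\right) = -24$)
$m{\left(u \right)} = - \frac{24}{u}$
$\left(-26 + m{\left(13 \right)}\right) \left(44 - \left(\left(-2 - 5\right) + 6\right) \left(-2 - 1\right)\right) = \left(-26 - \frac{24}{13}\right) \left(44 - \left(\left(-2 - 5\right) + 6\right) \left(-2 - 1\right)\right) = \left(-26 - \frac{24}{13}\right) \left(44 - \left(-7 + 6\right) \left(-3\right)\right) = \left(-26 - \frac{24}{13}\right) \left(44 - \left(-1\right) \left(-3\right)\right) = - \frac{362 \left(44 - 3\right)}{13} = \left(- \frac{362}{13}\right) 41 = - \frac{14842}{13}$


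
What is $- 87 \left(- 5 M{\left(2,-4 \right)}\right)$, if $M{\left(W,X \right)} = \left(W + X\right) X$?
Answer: $3480$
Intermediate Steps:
$M{\left(W,X \right)} = X \left(W + X\right)$
$- 87 \left(- 5 M{\left(2,-4 \right)}\right) = - 87 \left(- 5 \left(- 4 \left(2 - 4\right)\right)\right) = - 87 \left(- 5 \left(\left(-4\right) \left(-2\right)\right)\right) = - 87 \left(\left(-5\right) 8\right) = \left(-87\right) \left(-40\right) = 3480$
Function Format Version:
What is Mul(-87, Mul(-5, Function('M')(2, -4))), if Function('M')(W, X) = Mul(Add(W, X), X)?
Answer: 3480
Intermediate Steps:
Function('M')(W, X) = Mul(X, Add(W, X))
Mul(-87, Mul(-5, Function('M')(2, -4))) = Mul(-87, Mul(-5, Mul(-4, Add(2, -4)))) = Mul(-87, Mul(-5, Mul(-4, -2))) = Mul(-87, Mul(-5, 8)) = Mul(-87, -40) = 3480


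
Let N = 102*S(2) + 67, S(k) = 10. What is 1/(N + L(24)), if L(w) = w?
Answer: 1/1111 ≈ 0.00090009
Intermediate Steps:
N = 1087 (N = 102*10 + 67 = 1020 + 67 = 1087)
1/(N + L(24)) = 1/(1087 + 24) = 1/1111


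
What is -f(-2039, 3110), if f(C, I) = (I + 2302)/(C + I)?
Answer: -1804/357 ≈ -5.0532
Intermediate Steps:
f(C, I) = (2302 + I)/(C + I)
-f(-2039, 3110) = -(2302 + 3110)/(-2039 + 3110) = -5412/1071 = -1*1804/357 = -1804/357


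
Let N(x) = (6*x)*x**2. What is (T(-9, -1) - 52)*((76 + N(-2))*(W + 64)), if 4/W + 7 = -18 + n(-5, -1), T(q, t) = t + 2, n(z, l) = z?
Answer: -456008/5 ≈ -91202.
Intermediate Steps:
T(q, t) = 2 + t
W = -2/15 (W = 4/(-7 + (-18 - 5)) = 4/(-7 - 23) = 4/(-30) = 4*(-1/30) = -2/15 ≈ -0.13333)
N(x) = 6*x**3
(T(-9, -1) - 52)*((76 + N(-2))*(W + 64)) = ((2 - 1) - 52)*((76 + 6*(-2)**3)*(-2/15 + 64)) = (1 - 52)*((76 + 6*(-8))*(958/15)) = -51*(76 - 48)*958/15 = -1428*958/15 = -51*26824/15 = -456008/5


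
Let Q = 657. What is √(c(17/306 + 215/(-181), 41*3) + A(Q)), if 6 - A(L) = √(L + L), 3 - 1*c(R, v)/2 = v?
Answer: √(-234 - 3*√146) ≈ 16.439*I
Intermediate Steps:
c(R, v) = 6 - 2*v
A(L) = 6 - √2*√L (A(L) = 6 - √(L + L) = 6 - √(2*L) = 6 - √2*√L)
√(c(17/306 + 215/(-181), 41*3) + A(Q)) = √((6 - 82*3) + (6 - √2*√657)) = √((6 - 2*123) + (6 - √2*3*√73)) = √((6 - 246) + (6 - 3*√146)) = √(-240 + (6 - 3*√146)) = √(-234 - 3*√146)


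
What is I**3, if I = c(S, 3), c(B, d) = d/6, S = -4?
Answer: 1/8 ≈ 0.12500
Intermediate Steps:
c(B, d) = d/6 (c(B, d) = d*(1/6) = d/6)
I = 1/2 (I = (1/6)*3 = 1/2 ≈ 0.50000)
I**3 = (1/2)**3 = 1/8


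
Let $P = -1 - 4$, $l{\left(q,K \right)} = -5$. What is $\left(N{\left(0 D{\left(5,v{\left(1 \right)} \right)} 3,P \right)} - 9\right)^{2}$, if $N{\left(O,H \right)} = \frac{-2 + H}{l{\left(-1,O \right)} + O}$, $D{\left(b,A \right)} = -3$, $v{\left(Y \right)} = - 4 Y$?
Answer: $\frac{1444}{25} \approx 57.76$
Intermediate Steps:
$P = -5$ ($P = -1 - 4 = -5$)
$N{\left(O,H \right)} = \frac{-2 + H}{-5 + O}$
$\left(N{\left(0 D{\left(5,v{\left(1 \right)} \right)} 3,P \right)} - 9\right)^{2} = \left(\frac{-2 - 5}{-5 + 0 \left(-3\right) 3} - 9\right)^{2} = \left(\frac{1}{-5 + 0 \cdot 3} \left(-7\right) - 9\right)^{2} = \left(\frac{1}{-5 + 0} \left(-7\right) - 9\right)^{2} = \left(\frac{1}{-5} \left(-7\right) - 9\right)^{2} = \left(\left(- \frac{1}{5}\right) \left(-7\right) - 9\right)^{2} = \left(\frac{7}{5} - 9\right)^{2} = \left(- \frac{38}{5}\right)^{2} = \frac{1444}{25}$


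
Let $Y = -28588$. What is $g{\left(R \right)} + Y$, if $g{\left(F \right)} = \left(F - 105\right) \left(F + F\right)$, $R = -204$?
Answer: $97484$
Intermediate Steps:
$g{\left(F \right)} = 2 F \left(-105 + F\right)$ ($g{\left(F \right)} = \left(-105 + F\right) 2 F = 2 F \left(-105 + F\right)$)
$g{\left(R \right)} + Y = 2 \left(-204\right) \left(-105 - 204\right) - 28588 = 2 \left(-204\right) \left(-309\right) - 28588 = 126072 - 28588 = 97484$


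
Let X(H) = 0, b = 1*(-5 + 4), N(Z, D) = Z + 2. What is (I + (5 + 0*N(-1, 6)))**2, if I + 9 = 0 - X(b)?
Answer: 16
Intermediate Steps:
N(Z, D) = 2 + Z
b = -1 (b = 1*(-1) = -1)
I = -9 (I = -9 + (0 - 1*0) = -9 + (0 + 0) = -9 + 0 = -9)
(I + (5 + 0*N(-1, 6)))**2 = (-9 + (5 + 0*(2 - 1)))**2 = (-9 + (5 + 0*1))**2 = (-9 + (5 + 0))**2 = (-9 + 5)**2 = (-4)**2 = 16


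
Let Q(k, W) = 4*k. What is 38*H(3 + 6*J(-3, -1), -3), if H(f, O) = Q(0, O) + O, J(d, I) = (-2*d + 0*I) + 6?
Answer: -114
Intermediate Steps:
J(d, I) = 6 - 2*d (J(d, I) = (-2*d + 0) + 6 = -2*d + 6 = 6 - 2*d)
H(f, O) = O (H(f, O) = 4*0 + O = 0 + O = O)
38*H(3 + 6*J(-3, -1), -3) = 38*(-3) = -114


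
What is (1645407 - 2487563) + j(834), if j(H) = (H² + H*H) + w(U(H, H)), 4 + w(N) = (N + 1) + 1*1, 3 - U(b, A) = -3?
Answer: 548960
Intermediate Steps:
U(b, A) = 6 (U(b, A) = 3 - 1*(-3) = 3 + 3 = 6)
w(N) = -2 + N (w(N) = -4 + ((N + 1) + 1*1) = -4 + ((1 + N) + 1) = -4 + (2 + N) = -2 + N)
j(H) = 4 + 2*H² (j(H) = (H² + H*H) + (-2 + 6) = (H² + H²) + 4 = 2*H² + 4 = 4 + 2*H²)
(1645407 - 2487563) + j(834) = (1645407 - 2487563) + (4 + 2*834²) = -842156 + (4 + 2*695556) = -842156 + (4 + 1391112) = -842156 + 1391116 = 548960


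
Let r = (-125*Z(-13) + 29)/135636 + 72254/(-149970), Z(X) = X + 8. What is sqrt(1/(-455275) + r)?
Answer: I*sqrt(454522132622830052520252834)/30869664782010 ≈ 0.69063*I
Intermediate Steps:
Z(X) = 8 + X
r = -808513597/1695110910 (r = (-125*(8 - 13) + 29)/135636 + 72254/(-149970) = (-125*(-5) + 29)*(1/135636) + 72254*(-1/149970) = (625 + 29)*(1/135636) - 36127/74985 = 654*(1/135636) - 36127/74985 = 109/22606 - 36127/74985 = -808513597/1695110910 ≈ -0.47697)
sqrt(1/(-455275) + r) = sqrt(1/(-455275) - 808513597/1695110910) = sqrt(-1/455275 - 808513597/1695110910) = sqrt(-73619544597017/154348323910050) = I*sqrt(454522132622830052520252834)/30869664782010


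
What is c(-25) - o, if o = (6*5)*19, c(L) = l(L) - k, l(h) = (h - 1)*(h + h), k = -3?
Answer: 733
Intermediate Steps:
l(h) = 2*h*(-1 + h) (l(h) = (-1 + h)*(2*h) = 2*h*(-1 + h))
c(L) = 3 + 2*L*(-1 + L) (c(L) = 2*L*(-1 + L) - 1*(-3) = 2*L*(-1 + L) + 3 = 3 + 2*L*(-1 + L))
o = 570 (o = 30*19 = 570)
c(-25) - o = (3 + 2*(-25)*(-1 - 25)) - 1*570 = (3 + 2*(-25)*(-26)) - 570 = (3 + 1300) - 570 = 1303 - 570 = 733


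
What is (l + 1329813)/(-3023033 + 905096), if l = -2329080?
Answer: 333089/705979 ≈ 0.47181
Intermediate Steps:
(l + 1329813)/(-3023033 + 905096) = (-2329080 + 1329813)/(-3023033 + 905096) = -999267/(-2117937) = -999267*(-1/2117937) = 333089/705979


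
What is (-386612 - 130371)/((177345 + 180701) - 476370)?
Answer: 516983/118324 ≈ 4.3692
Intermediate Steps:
(-386612 - 130371)/((177345 + 180701) - 476370) = -516983/(358046 - 476370) = -516983/(-118324) = -516983*(-1/118324) = 516983/118324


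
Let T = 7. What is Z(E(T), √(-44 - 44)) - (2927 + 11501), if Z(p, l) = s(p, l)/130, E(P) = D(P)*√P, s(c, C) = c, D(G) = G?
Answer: -14428 + 7*√7/130 ≈ -14428.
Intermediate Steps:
E(P) = P^(3/2) (E(P) = P*√P = P^(3/2))
Z(p, l) = p/130
Z(E(T), √(-44 - 44)) - (2927 + 11501) = 7^(3/2)/130 - (2927 + 11501) = (7*√7)/130 - 1*14428 = 7*√7/130 - 14428 = -14428 + 7*√7/130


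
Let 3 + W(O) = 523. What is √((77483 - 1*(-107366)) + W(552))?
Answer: √185369 ≈ 430.54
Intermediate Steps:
W(O) = 520 (W(O) = -3 + 523 = 520)
√((77483 - 1*(-107366)) + W(552)) = √((77483 - 1*(-107366)) + 520) = √((77483 + 107366) + 520) = √(184849 + 520) = √185369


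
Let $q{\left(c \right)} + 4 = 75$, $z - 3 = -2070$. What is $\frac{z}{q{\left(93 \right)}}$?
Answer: $- \frac{2067}{71} \approx -29.113$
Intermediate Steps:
$z = -2067$ ($z = 3 - 2070 = -2067$)
$q{\left(c \right)} = 71$ ($q{\left(c \right)} = -4 + 75 = 71$)
$\frac{z}{q{\left(93 \right)}} = - \frac{2067}{71}$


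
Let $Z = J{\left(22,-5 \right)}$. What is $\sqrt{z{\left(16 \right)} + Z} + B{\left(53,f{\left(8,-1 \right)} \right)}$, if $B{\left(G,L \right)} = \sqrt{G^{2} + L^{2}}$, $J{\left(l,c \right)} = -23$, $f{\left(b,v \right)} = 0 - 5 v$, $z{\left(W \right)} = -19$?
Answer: $\sqrt{2834} + i \sqrt{42} \approx 53.235 + 6.4807 i$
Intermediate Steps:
$f{\left(b,v \right)} = - 5 v$
$Z = -23$
$\sqrt{z{\left(16 \right)} + Z} + B{\left(53,f{\left(8,-1 \right)} \right)} = \sqrt{-19 - 23} + \sqrt{53^{2} + \left(\left(-5\right) \left(-1\right)\right)^{2}} = \sqrt{-42} + \sqrt{2809 + 5^{2}} = i \sqrt{42} + \sqrt{2809 + 25} = i \sqrt{42} + \sqrt{2834} = \sqrt{2834} + i \sqrt{42}$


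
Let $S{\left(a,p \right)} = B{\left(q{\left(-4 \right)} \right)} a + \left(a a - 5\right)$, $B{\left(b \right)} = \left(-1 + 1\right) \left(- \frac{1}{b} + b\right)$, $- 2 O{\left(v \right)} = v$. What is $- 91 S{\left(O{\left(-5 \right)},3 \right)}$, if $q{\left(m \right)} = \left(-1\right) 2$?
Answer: $- \frac{455}{4} \approx -113.75$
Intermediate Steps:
$O{\left(v \right)} = - \frac{v}{2}$
$q{\left(m \right)} = -2$
$B{\left(b \right)} = 0$ ($B{\left(b \right)} = 0 \left(b - \frac{1}{b}\right) = 0$)
$S{\left(a,p \right)} = -5 + a^{2}$ ($S{\left(a,p \right)} = 0 a + \left(a a - 5\right) = 0 + \left(a^{2} - 5\right) = 0 + \left(-5 + a^{2}\right) = -5 + a^{2}$)
$- 91 S{\left(O{\left(-5 \right)},3 \right)} = - 91 \left(-5 + \left(\left(- \frac{1}{2}\right) \left(-5\right)\right)^{2}\right) = - 91 \left(-5 + \left(\frac{5}{2}\right)^{2}\right) = - 91 \left(-5 + \frac{25}{4}\right) = \left(-91\right) \frac{5}{4} = - \frac{455}{4}$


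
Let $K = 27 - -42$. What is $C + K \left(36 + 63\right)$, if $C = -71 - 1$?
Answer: $6759$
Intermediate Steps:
$K = 69$ ($K = 27 + 42 = 69$)
$C = -72$ ($C = -71 - 1 = -72$)
$C + K \left(36 + 63\right) = -72 + 69 \left(36 + 63\right) = -72 + 69 \cdot 99 = -72 + 6831 = 6759$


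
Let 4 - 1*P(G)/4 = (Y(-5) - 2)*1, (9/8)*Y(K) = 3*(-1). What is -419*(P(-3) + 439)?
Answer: -595399/3 ≈ -1.9847e+5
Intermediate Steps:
Y(K) = -8/3 (Y(K) = 8*(3*(-1))/9 = (8/9)*(-3) = -8/3)
P(G) = 104/3 (P(G) = 16 - 4*(-8/3 - 2) = 16 - (-56)/3 = 16 - 4*(-14/3) = 16 + 56/3 = 104/3)
-419*(P(-3) + 439) = -419*(104/3 + 439) = -419*1421/3 = -595399/3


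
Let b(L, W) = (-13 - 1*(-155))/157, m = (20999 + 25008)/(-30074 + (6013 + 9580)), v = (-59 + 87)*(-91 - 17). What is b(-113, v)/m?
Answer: -2056302/7223099 ≈ -0.28468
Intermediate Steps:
v = -3024 (v = 28*(-108) = -3024)
m = -46007/14481 (m = 46007/(-30074 + 15593) = 46007/(-14481) = 46007*(-1/14481) = -46007/14481 ≈ -3.1771)
b(L, W) = 142/157 (b(L, W) = (-13 + 155)*(1/157) = 142*(1/157) = 142/157)
b(-113, v)/m = 142/(157*(-46007/14481)) = (142/157)*(-14481/46007) = -2056302/7223099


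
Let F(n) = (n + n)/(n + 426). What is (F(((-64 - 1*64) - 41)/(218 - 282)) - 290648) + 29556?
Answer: -7162536498/27433 ≈ -2.6109e+5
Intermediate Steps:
F(n) = 2*n/(426 + n) (F(n) = (2*n)/(426 + n) = 2*n/(426 + n))
(F(((-64 - 1*64) - 41)/(218 - 282)) - 290648) + 29556 = (2*(((-64 - 1*64) - 41)/(218 - 282))/(426 + ((-64 - 1*64) - 41)/(218 - 282)) - 290648) + 29556 = (2*(((-64 - 64) - 41)/(-64))/(426 + ((-64 - 64) - 41)/(-64)) - 290648) + 29556 = (2*((-128 - 41)*(-1/64))/(426 + (-128 - 41)*(-1/64)) - 290648) + 29556 = (2*(-169*(-1/64))/(426 - 169*(-1/64)) - 290648) + 29556 = (2*(169/64)/(426 + 169/64) - 290648) + 29556 = (2*(169/64)/(27433/64) - 290648) + 29556 = (2*(169/64)*(64/27433) - 290648) + 29556 = (338/27433 - 290648) + 29556 = -7973346246/27433 + 29556 = -7162536498/27433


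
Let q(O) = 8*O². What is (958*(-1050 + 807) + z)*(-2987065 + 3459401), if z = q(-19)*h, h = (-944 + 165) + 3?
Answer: -1168503528352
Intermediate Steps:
h = -776 (h = -779 + 3 = -776)
z = -2241088 (z = (8*(-19)²)*(-776) = (8*361)*(-776) = 2888*(-776) = -2241088)
(958*(-1050 + 807) + z)*(-2987065 + 3459401) = (958*(-1050 + 807) - 2241088)*(-2987065 + 3459401) = (958*(-243) - 2241088)*472336 = (-232794 - 2241088)*472336 = -2473882*472336 = -1168503528352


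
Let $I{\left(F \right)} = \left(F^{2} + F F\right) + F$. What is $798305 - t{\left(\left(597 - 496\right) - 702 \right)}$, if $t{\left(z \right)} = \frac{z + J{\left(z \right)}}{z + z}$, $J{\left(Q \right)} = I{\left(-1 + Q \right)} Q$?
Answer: $\frac{872403}{2} \approx 4.362 \cdot 10^{5}$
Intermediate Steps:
$I{\left(F \right)} = F + 2 F^{2}$ ($I{\left(F \right)} = \left(F^{2} + F^{2}\right) + F = 2 F^{2} + F = F + 2 F^{2}$)
$J{\left(Q \right)} = Q \left(-1 + Q\right) \left(-1 + 2 Q\right)$ ($J{\left(Q \right)} = \left(-1 + Q\right) \left(1 + 2 \left(-1 + Q\right)\right) Q = \left(-1 + Q\right) \left(1 + \left(-2 + 2 Q\right)\right) Q = \left(-1 + Q\right) \left(-1 + 2 Q\right) Q = Q \left(-1 + Q\right) \left(-1 + 2 Q\right)$)
$t{\left(z \right)} = \frac{z + z \left(-1 + z\right) \left(-1 + 2 z\right)}{2 z}$ ($t{\left(z \right)} = \frac{z + z \left(-1 + z\right) \left(-1 + 2 z\right)}{z + z} = \frac{z + z \left(-1 + z\right) \left(-1 + 2 z\right)}{2 z}$)
$798305 - t{\left(\left(597 - 496\right) - 702 \right)} = 798305 - \left(1 + \left(\left(597 - 496\right) - 702\right)^{2} - \frac{3 \left(\left(597 - 496\right) - 702\right)}{2}\right) = 798305 - \left(1 + \left(101 - 702\right)^{2} - \frac{3 \left(101 - 702\right)}{2}\right) = 798305 - \left(1 + \left(-601\right)^{2} - - \frac{1803}{2}\right) = 798305 - \left(1 + 361201 + \frac{1803}{2}\right) = 798305 - \frac{724207}{2} = \frac{872403}{2}$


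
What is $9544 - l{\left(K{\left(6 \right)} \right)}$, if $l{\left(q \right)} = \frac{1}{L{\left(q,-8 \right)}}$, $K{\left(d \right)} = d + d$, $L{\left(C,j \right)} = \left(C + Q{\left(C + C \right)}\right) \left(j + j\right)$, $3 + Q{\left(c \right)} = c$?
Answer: $\frac{5039233}{528} \approx 9544.0$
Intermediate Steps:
$Q{\left(c \right)} = -3 + c$
$L{\left(C,j \right)} = 2 j \left(-3 + 3 C\right)$ ($L{\left(C,j \right)} = \left(C + \left(-3 + \left(C + C\right)\right)\right) \left(j + j\right) = \left(C + \left(-3 + 2 C\right)\right) 2 j = \left(-3 + 3 C\right) 2 j = 2 j \left(-3 + 3 C\right)$)
$K{\left(d \right)} = 2 d$
$l{\left(q \right)} = \frac{1}{48 - 48 q}$ ($l{\left(q \right)} = \frac{1}{6 \left(-8\right) \left(-1 + q\right)} = \frac{1}{48 - 48 q}$)
$9544 - l{\left(K{\left(6 \right)} \right)} = 9544 - - \frac{1}{-48 + 48 \cdot 2 \cdot 6} = 9544 - - \frac{1}{-48 + 48 \cdot 12} = 9544 - - \frac{1}{-48 + 576} = 9544 - - \frac{1}{528} = 9544 + \frac{1}{528} = \frac{5039233}{528}$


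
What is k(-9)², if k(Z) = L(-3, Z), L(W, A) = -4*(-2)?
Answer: 64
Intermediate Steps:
L(W, A) = 8
k(Z) = 8
k(-9)² = 8² = 64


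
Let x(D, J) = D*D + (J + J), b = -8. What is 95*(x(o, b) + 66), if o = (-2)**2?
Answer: 6270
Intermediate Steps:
o = 4
x(D, J) = D**2 + 2*J
95*(x(o, b) + 66) = 95*((4**2 + 2*(-8)) + 66) = 95*((16 - 16) + 66) = 95*(0 + 66) = 95*66 = 6270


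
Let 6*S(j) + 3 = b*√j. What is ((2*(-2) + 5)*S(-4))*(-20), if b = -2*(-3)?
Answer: 10 - 40*I ≈ 10.0 - 40.0*I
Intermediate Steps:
b = 6
S(j) = -½ + √j (S(j) = -½ + (6*√j)/6 = -½ + √j)
((2*(-2) + 5)*S(-4))*(-20) = ((2*(-2) + 5)*(-½ + √(-4)))*(-20) = ((-4 + 5)*(-½ + 2*I))*(-20) = (1*(-½ + 2*I))*(-20) = (-½ + 2*I)*(-20) = 10 - 40*I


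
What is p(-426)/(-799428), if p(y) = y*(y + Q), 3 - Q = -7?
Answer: -14768/66619 ≈ -0.22168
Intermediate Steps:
Q = 10 (Q = 3 - 1*(-7) = 3 + 7 = 10)
p(y) = y*(10 + y) (p(y) = y*(y + 10) = y*(10 + y))
p(-426)/(-799428) = -426*(10 - 426)/(-799428) = -426*(-416)*(-1/799428) = 177216*(-1/799428) = -14768/66619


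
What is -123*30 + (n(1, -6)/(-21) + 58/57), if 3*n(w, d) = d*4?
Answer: -490584/133 ≈ -3688.6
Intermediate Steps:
n(w, d) = 4*d/3 (n(w, d) = (d*4)/3 = (4*d)/3 = 4*d/3)
-123*30 + (n(1, -6)/(-21) + 58/57) = -123*30 + (((4/3)*(-6))/(-21) + 58/57) = -3690 + (-8*(-1/21) + 58*(1/57)) = -3690 + (8/21 + 58/57) = -3690 + 186/133 = -490584/133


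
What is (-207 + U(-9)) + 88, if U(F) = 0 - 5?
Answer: -124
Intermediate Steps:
U(F) = -5
(-207 + U(-9)) + 88 = (-207 - 5) + 88 = -212 + 88 = -124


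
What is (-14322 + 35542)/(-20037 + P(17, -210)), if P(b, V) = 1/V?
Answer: -4456200/4207771 ≈ -1.0590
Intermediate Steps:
(-14322 + 35542)/(-20037 + P(17, -210)) = (-14322 + 35542)/(-20037 + 1/(-210)) = 21220/(-20037 - 1/210) = 21220/(-4207771/210) = 21220*(-210/4207771) = -4456200/4207771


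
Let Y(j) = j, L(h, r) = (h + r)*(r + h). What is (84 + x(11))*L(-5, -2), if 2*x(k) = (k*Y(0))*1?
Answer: 4116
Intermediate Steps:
L(h, r) = (h + r)² (L(h, r) = (h + r)*(h + r) = (h + r)²)
x(k) = 0 (x(k) = ((k*0)*1)/2 = (0*1)/2 = (½)*0 = 0)
(84 + x(11))*L(-5, -2) = (84 + 0)*(-5 - 2)² = 84*(-7)² = 84*49 = 4116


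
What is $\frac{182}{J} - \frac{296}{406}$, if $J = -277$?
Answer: $- \frac{77942}{56231} \approx -1.3861$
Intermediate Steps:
$\frac{182}{J} - \frac{296}{406} = \frac{182}{-277} - \frac{296}{406} = 182 \left(- \frac{1}{277}\right) - \frac{148}{203} = - \frac{182}{277} - \frac{148}{203} = - \frac{77942}{56231}$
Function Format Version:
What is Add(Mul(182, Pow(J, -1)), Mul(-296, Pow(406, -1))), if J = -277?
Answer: Rational(-77942, 56231) ≈ -1.3861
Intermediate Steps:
Add(Mul(182, Pow(J, -1)), Mul(-296, Pow(406, -1))) = Add(Mul(182, Pow(-277, -1)), Mul(-296, Pow(406, -1))) = Add(Mul(182, Rational(-1, 277)), Mul(-296, Rational(1, 406))) = Add(Rational(-182, 277), Rational(-148, 203)) = Rational(-77942, 56231)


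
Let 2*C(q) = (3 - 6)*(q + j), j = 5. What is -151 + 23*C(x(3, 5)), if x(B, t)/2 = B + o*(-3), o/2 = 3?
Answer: 1423/2 ≈ 711.50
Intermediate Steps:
o = 6 (o = 2*3 = 6)
x(B, t) = -36 + 2*B (x(B, t) = 2*(B + 6*(-3)) = 2*(B - 18) = 2*(-18 + B) = -36 + 2*B)
C(q) = -15/2 - 3*q/2 (C(q) = ((3 - 6)*(q + 5))/2 = (-3*(5 + q))/2 = (-15 - 3*q)/2 = -15/2 - 3*q/2)
-151 + 23*C(x(3, 5)) = -151 + 23*(-15/2 - 3*(-36 + 2*3)/2) = -151 + 23*(-15/2 - 3*(-36 + 6)/2) = -151 + 23*(-15/2 - 3/2*(-30)) = -151 + 23*(-15/2 + 45) = -151 + 23*(75/2) = -151 + 1725/2 = 1423/2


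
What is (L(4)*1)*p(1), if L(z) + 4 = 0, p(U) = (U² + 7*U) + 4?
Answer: -48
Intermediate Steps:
p(U) = 4 + U² + 7*U
L(z) = -4 (L(z) = -4 + 0 = -4)
(L(4)*1)*p(1) = (-4*1)*(4 + 1² + 7*1) = -4*(4 + 1 + 7) = -4*12 = -48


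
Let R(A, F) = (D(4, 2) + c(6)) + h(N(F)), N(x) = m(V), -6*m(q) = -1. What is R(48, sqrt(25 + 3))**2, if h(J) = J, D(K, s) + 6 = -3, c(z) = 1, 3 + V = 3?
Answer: 2209/36 ≈ 61.361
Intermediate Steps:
V = 0 (V = -3 + 3 = 0)
m(q) = 1/6 (m(q) = -1/6*(-1) = 1/6)
N(x) = 1/6
D(K, s) = -9 (D(K, s) = -6 - 3 = -9)
R(A, F) = -47/6 (R(A, F) = (-9 + 1) + 1/6 = -8 + 1/6 = -47/6)
R(48, sqrt(25 + 3))**2 = (-47/6)**2 = 2209/36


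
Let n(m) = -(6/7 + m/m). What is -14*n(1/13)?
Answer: 26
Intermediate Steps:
n(m) = -13/7 (n(m) = -(6*(⅐) + 1) = -(6/7 + 1) = -1*13/7 = -13/7)
-14*n(1/13) = -14*(-13/7) = 26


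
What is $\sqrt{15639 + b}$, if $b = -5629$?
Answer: $\sqrt{10010} \approx 100.05$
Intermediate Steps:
$\sqrt{15639 + b} = \sqrt{15639 - 5629} = \sqrt{10010}$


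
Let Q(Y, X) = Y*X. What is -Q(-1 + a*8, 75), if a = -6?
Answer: 3675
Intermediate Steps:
Q(Y, X) = X*Y
-Q(-1 + a*8, 75) = -75*(-1 - 6*8) = -75*(-1 - 48) = -75*(-49) = -1*(-3675) = 3675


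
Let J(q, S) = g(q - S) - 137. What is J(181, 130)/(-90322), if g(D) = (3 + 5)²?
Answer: 73/90322 ≈ 0.00080822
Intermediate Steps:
g(D) = 64 (g(D) = 8² = 64)
J(q, S) = -73 (J(q, S) = 64 - 137 = -73)
J(181, 130)/(-90322) = -73/(-90322) = -73*(-1/90322) = 73/90322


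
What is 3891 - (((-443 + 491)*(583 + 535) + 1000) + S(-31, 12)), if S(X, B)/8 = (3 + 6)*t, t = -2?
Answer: -50629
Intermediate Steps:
S(X, B) = -144 (S(X, B) = 8*((3 + 6)*(-2)) = 8*(9*(-2)) = 8*(-18) = -144)
3891 - (((-443 + 491)*(583 + 535) + 1000) + S(-31, 12)) = 3891 - (((-443 + 491)*(583 + 535) + 1000) - 144) = 3891 - ((48*1118 + 1000) - 144) = 3891 - ((53664 + 1000) - 144) = 3891 - (54664 - 144) = 3891 - 1*54520 = 3891 - 54520 = -50629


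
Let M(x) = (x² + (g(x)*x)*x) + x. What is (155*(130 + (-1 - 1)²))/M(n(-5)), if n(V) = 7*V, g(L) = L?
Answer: -4154/8337 ≈ -0.49826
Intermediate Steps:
M(x) = x + x² + x³ (M(x) = (x² + (x*x)*x) + x = (x² + x²*x) + x = (x² + x³) + x = x + x² + x³)
(155*(130 + (-1 - 1)²))/M(n(-5)) = (155*(130 + (-1 - 1)²))/(((7*(-5))*(1 + 7*(-5) + (7*(-5))²))) = (155*(130 + (-2)²))/((-35*(1 - 35 + (-35)²))) = (155*(130 + 4))/((-35*(1 - 35 + 1225))) = (155*134)/((-35*1191)) = 20770/(-41685) = 20770*(-1/41685) = -4154/8337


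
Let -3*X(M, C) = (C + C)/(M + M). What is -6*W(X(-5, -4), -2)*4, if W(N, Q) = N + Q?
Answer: 272/5 ≈ 54.400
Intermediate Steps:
X(M, C) = -C/(3*M) (X(M, C) = -(C + C)/(3*(M + M)) = -2*C/(3*(2*M)) = -2*C*1/(2*M)/3 = -C/(3*M))
-6*W(X(-5, -4), -2)*4 = -6*(-⅓*(-4)/(-5) - 2)*4 = -6*(-⅓*(-4)*(-⅕) - 2)*4 = -6*(-4/15 - 2)*4 = -6*(-34/15)*4 = (68/5)*4 = 272/5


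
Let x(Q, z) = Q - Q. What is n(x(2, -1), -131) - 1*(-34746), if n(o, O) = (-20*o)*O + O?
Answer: 34615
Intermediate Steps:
x(Q, z) = 0
n(o, O) = O - 20*O*o (n(o, O) = -20*O*o + O = O - 20*O*o)
n(x(2, -1), -131) - 1*(-34746) = -131*(1 - 20*0) - 1*(-34746) = -131*(1 + 0) + 34746 = -131*1 + 34746 = -131 + 34746 = 34615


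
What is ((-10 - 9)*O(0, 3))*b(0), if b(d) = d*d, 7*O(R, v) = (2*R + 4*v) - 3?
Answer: 0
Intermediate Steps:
O(R, v) = -3/7 + 2*R/7 + 4*v/7 (O(R, v) = ((2*R + 4*v) - 3)/7 = (-3 + 2*R + 4*v)/7 = -3/7 + 2*R/7 + 4*v/7)
b(d) = d²
((-10 - 9)*O(0, 3))*b(0) = ((-10 - 9)*(-3/7 + (2/7)*0 + (4/7)*3))*0² = -19*(-3/7 + 0 + 12/7)*0 = -19*9/7*0 = -171/7*0 = 0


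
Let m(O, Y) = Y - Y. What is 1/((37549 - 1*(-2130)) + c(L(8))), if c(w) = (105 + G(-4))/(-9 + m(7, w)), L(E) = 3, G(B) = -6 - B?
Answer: 9/357008 ≈ 2.5210e-5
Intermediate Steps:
m(O, Y) = 0
c(w) = -103/9 (c(w) = (105 + (-6 - 1*(-4)))/(-9 + 0) = (105 + (-6 + 4))/(-9) = (105 - 2)*(-1/9) = 103*(-1/9) = -103/9)
1/((37549 - 1*(-2130)) + c(L(8))) = 1/((37549 - 1*(-2130)) - 103/9) = 1/((37549 + 2130) - 103/9) = 1/(39679 - 103/9) = 1/(357008/9) = 9/357008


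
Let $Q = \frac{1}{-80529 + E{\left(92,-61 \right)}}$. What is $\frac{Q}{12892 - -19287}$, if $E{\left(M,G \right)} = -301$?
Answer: $- \frac{1}{2601028570} \approx -3.8446 \cdot 10^{-10}$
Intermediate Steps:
$Q = - \frac{1}{80830}$ ($Q = \frac{1}{-80529 - 301} = \frac{1}{-80830} = - \frac{1}{80830} \approx -1.2372 \cdot 10^{-5}$)
$\frac{Q}{12892 - -19287} = - \frac{1}{80830 \left(12892 - -19287\right)} = - \frac{1}{80830 \left(12892 + 19287\right)} = - \frac{1}{80830 \cdot 32179} = \left(- \frac{1}{80830}\right) \frac{1}{32179} = - \frac{1}{2601028570}$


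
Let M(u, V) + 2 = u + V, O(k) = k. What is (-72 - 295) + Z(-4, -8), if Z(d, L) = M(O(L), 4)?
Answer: -373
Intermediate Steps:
M(u, V) = -2 + V + u (M(u, V) = -2 + (u + V) = -2 + (V + u) = -2 + V + u)
Z(d, L) = 2 + L (Z(d, L) = -2 + 4 + L = 2 + L)
(-72 - 295) + Z(-4, -8) = (-72 - 295) + (2 - 8) = -367 - 6 = -373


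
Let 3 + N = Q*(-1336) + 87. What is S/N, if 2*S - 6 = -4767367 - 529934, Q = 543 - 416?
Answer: 5297295/339176 ≈ 15.618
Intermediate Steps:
Q = 127
N = -169588 (N = -3 + (127*(-1336) + 87) = -3 + (-169672 + 87) = -3 - 169585 = -169588)
S = -5297295/2 (S = 3 + (-4767367 - 529934)/2 = 3 + (½)*(-5297301) = 3 - 5297301/2 = -5297295/2 ≈ -2.6486e+6)
S/N = -5297295/2/(-169588) = -5297295/2*(-1/169588) = 5297295/339176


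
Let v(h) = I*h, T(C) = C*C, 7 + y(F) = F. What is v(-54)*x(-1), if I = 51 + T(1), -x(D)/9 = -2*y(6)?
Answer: 50544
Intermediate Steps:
y(F) = -7 + F
T(C) = C²
x(D) = -18 (x(D) = -(-18)*(-7 + 6) = -(-18)*(-1) = -9*2 = -18)
I = 52 (I = 51 + 1² = 51 + 1 = 52)
v(h) = 52*h
v(-54)*x(-1) = (52*(-54))*(-18) = -2808*(-18) = 50544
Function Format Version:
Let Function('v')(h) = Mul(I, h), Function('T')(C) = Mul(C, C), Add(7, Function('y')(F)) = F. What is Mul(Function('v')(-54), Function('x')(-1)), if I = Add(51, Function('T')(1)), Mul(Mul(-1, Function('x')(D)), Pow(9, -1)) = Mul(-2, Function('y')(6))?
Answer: 50544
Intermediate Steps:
Function('y')(F) = Add(-7, F)
Function('T')(C) = Pow(C, 2)
Function('x')(D) = -18 (Function('x')(D) = Mul(-9, Mul(-2, Add(-7, 6))) = Mul(-9, Mul(-2, -1)) = Mul(-9, 2) = -18)
I = 52 (I = Add(51, Pow(1, 2)) = Add(51, 1) = 52)
Function('v')(h) = Mul(52, h)
Mul(Function('v')(-54), Function('x')(-1)) = Mul(Mul(52, -54), -18) = Mul(-2808, -18) = 50544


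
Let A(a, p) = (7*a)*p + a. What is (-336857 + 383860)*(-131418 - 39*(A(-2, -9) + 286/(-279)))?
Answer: -595429491712/93 ≈ -6.4025e+9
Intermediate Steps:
A(a, p) = a + 7*a*p (A(a, p) = 7*a*p + a = a + 7*a*p)
(-336857 + 383860)*(-131418 - 39*(A(-2, -9) + 286/(-279))) = (-336857 + 383860)*(-131418 - 39*(-2*(1 + 7*(-9)) + 286/(-279))) = 47003*(-131418 - 39*(-2*(1 - 63) + 286*(-1/279))) = 47003*(-131418 - 39*(-2*(-62) - 286/279)) = 47003*(-131418 - 39*(124 - 286/279)) = 47003*(-131418 - 39*34310/279) = 47003*(-131418 - 446030/93) = 47003*(-12667904/93) = -595429491712/93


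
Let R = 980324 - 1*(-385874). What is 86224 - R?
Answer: -1279974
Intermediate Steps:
R = 1366198 (R = 980324 + 385874 = 1366198)
86224 - R = 86224 - 1*1366198 = 86224 - 1366198 = -1279974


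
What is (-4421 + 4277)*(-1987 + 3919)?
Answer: -278208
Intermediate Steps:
(-4421 + 4277)*(-1987 + 3919) = -144*1932 = -278208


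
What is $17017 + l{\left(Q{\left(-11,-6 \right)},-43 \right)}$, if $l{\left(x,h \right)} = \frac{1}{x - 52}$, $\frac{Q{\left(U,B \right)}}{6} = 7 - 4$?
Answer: $\frac{578577}{34} \approx 17017.0$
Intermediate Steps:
$Q{\left(U,B \right)} = 18$ ($Q{\left(U,B \right)} = 6 \left(7 - 4\right) = 6 \cdot 3 = 18$)
$l{\left(x,h \right)} = \frac{1}{-52 + x}$
$17017 + l{\left(Q{\left(-11,-6 \right)},-43 \right)} = 17017 + \frac{1}{-52 + 18} = 17017 + \frac{1}{-34} = 17017 - \frac{1}{34} = \frac{578577}{34}$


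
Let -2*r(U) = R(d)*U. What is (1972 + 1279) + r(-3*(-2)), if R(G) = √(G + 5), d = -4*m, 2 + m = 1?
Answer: 3242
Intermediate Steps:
m = -1 (m = -2 + 1 = -1)
d = 4 (d = -4*(-1) = 4)
R(G) = √(5 + G)
r(U) = -3*U/2 (r(U) = -√(5 + 4)*U/2 = -√9*U/2 = -3*U/2)
(1972 + 1279) + r(-3*(-2)) = (1972 + 1279) - (-9)*(-2)/2 = 3251 - 3/2*6 = 3251 - 9 = 3242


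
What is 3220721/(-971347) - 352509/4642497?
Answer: -5098198713320/1503158511153 ≈ -3.3917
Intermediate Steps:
3220721/(-971347) - 352509/4642497 = 3220721*(-1/971347) - 352509*1/4642497 = -3220721/971347 - 117503/1547499 = -5098198713320/1503158511153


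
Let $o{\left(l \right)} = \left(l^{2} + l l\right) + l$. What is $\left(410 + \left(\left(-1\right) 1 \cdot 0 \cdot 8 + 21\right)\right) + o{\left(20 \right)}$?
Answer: $1251$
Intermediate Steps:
$o{\left(l \right)} = l + 2 l^{2}$ ($o{\left(l \right)} = \left(l^{2} + l^{2}\right) + l = 2 l^{2} + l = l + 2 l^{2}$)
$\left(410 + \left(\left(-1\right) 1 \cdot 0 \cdot 8 + 21\right)\right) + o{\left(20 \right)} = \left(410 + \left(\left(-1\right) 1 \cdot 0 \cdot 8 + 21\right)\right) + 20 \left(1 + 2 \cdot 20\right) = \left(410 + \left(\left(-1\right) 0 \cdot 8 + 21\right)\right) + 20 \left(1 + 40\right) = \left(410 + \left(0 \cdot 8 + 21\right)\right) + 20 \cdot 41 = \left(410 + \left(0 + 21\right)\right) + 820 = \left(410 + 21\right) + 820 = 431 + 820 = 1251$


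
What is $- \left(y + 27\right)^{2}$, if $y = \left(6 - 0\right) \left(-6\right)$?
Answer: $-81$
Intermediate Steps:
$y = -36$ ($y = \left(6 + 0\right) \left(-6\right) = 6 \left(-6\right) = -36$)
$- \left(y + 27\right)^{2} = - \left(-36 + 27\right)^{2} = - \left(-9\right)^{2} = \left(-1\right) 81 = -81$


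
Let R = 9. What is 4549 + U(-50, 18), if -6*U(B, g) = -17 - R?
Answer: 13660/3 ≈ 4553.3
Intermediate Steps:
U(B, g) = 13/3 (U(B, g) = -(-17 - 1*9)/6 = -(-17 - 9)/6 = -1/6*(-26) = 13/3)
4549 + U(-50, 18) = 4549 + 13/3 = 13660/3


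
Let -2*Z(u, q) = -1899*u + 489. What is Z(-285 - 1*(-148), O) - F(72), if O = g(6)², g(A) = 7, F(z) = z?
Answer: -130398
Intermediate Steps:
O = 49 (O = 7² = 49)
Z(u, q) = -489/2 + 1899*u/2 (Z(u, q) = -(-1899*u + 489)/2 = -(489 - 1899*u)/2 = -489/2 + 1899*u/2)
Z(-285 - 1*(-148), O) - F(72) = (-489/2 + 1899*(-285 - 1*(-148))/2) - 1*72 = (-489/2 + 1899*(-285 + 148)/2) - 72 = (-489/2 + (1899/2)*(-137)) - 72 = (-489/2 - 260163/2) - 72 = -130326 - 72 = -130398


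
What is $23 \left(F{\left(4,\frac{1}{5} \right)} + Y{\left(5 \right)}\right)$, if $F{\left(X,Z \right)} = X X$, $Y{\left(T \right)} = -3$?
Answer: $299$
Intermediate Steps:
$F{\left(X,Z \right)} = X^{2}$
$23 \left(F{\left(4,\frac{1}{5} \right)} + Y{\left(5 \right)}\right) = 23 \left(4^{2} - 3\right) = 23 \left(16 - 3\right) = 23 \cdot 13 = 299$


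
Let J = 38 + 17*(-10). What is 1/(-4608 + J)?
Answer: -1/4740 ≈ -0.00021097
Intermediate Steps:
J = -132 (J = 38 - 170 = -132)
1/(-4608 + J) = 1/(-4608 - 132) = 1/(-4740) = -1/4740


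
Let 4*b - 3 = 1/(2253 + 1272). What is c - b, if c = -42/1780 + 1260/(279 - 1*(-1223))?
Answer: 30730313/471214950 ≈ 0.065215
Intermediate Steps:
c = 544929/668390 (c = -42*1/1780 + 1260/(279 + 1223) = -21/890 + 1260/1502 = -21/890 + 1260*(1/1502) = -21/890 + 630/751 = 544929/668390 ≈ 0.81529)
b = 2644/3525 (b = 3/4 + 1/(4*(2253 + 1272)) = 3/4 + (1/4)/3525 = 3/4 + (1/4)*(1/3525) = 3/4 + 1/14100 = 2644/3525 ≈ 0.75007)
c - b = 544929/668390 - 1*2644/3525 = 544929/668390 - 2644/3525 = 30730313/471214950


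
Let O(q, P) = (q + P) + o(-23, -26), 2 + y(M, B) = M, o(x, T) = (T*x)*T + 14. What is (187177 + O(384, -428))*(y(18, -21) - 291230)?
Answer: -49972031186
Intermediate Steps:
o(x, T) = 14 + x*T² (o(x, T) = x*T² + 14 = 14 + x*T²)
y(M, B) = -2 + M
O(q, P) = -15534 + P + q (O(q, P) = (q + P) + (14 - 23*(-26)²) = (P + q) + (14 - 23*676) = (P + q) + (14 - 15548) = (P + q) - 15534 = -15534 + P + q)
(187177 + O(384, -428))*(y(18, -21) - 291230) = (187177 + (-15534 - 428 + 384))*((-2 + 18) - 291230) = (187177 - 15578)*(16 - 291230) = 171599*(-291214) = -49972031186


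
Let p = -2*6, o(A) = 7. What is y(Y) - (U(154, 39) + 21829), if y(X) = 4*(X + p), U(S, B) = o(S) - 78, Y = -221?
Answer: -22690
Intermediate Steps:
p = -12
U(S, B) = -71 (U(S, B) = 7 - 78 = -71)
y(X) = -48 + 4*X (y(X) = 4*(X - 12) = 4*(-12 + X) = -48 + 4*X)
y(Y) - (U(154, 39) + 21829) = (-48 + 4*(-221)) - (-71 + 21829) = (-48 - 884) - 1*21758 = -932 - 21758 = -22690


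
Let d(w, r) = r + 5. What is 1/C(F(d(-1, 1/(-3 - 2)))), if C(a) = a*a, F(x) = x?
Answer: 25/576 ≈ 0.043403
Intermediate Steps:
d(w, r) = 5 + r
C(a) = a²
1/C(F(d(-1, 1/(-3 - 2)))) = 1/((5 + 1/(-3 - 2))²) = 1/((5 + 1/(-5))²) = 1/((5 - ⅕)²) = 1/((24/5)²) = 1/(576/25) = 25/576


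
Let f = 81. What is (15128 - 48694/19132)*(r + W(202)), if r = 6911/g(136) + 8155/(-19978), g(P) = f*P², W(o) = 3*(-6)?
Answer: -5692828299377110159/20451124156032 ≈ -2.7836e+5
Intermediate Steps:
W(o) = -18
g(P) = 81*P²
r = -862825523/2137897152 (r = 6911/((81*136²)) + 8155/(-19978) = 6911/((81*18496)) + 8155*(-1/19978) = 6911/1498176 - 1165/2854 = -862825523/2137897152 ≈ -0.40359)
(15128 - 48694/19132)*(r + W(202)) = (15128 - 48694/19132)*(-862825523/2137897152 - 18) = (15128 - 48694*1/19132)*(-39344974259/2137897152) = (15128 - 24347/9566)*(-39344974259/2137897152) = (144690101/9566)*(-39344974259/2137897152) = -5692828299377110159/20451124156032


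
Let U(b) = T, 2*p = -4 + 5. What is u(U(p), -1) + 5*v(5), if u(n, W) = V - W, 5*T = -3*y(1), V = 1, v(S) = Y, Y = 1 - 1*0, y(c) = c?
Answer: 7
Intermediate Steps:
Y = 1 (Y = 1 + 0 = 1)
p = ½ (p = (-4 + 5)/2 = (½)*1 = ½ ≈ 0.50000)
v(S) = 1
T = -⅗ (T = (-3*1)/5 = (⅕)*(-3) = -⅗ ≈ -0.60000)
U(b) = -⅗
u(n, W) = 1 - W
u(U(p), -1) + 5*v(5) = (1 - 1*(-1)) + 5*1 = (1 + 1) + 5 = 2 + 5 = 7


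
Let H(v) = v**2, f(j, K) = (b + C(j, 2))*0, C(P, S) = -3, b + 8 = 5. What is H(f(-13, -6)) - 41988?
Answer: -41988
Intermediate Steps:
b = -3 (b = -8 + 5 = -3)
f(j, K) = 0 (f(j, K) = (-3 - 3)*0 = -6*0 = 0)
H(f(-13, -6)) - 41988 = 0**2 - 41988 = 0 - 41988 = -41988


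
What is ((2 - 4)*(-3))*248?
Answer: 1488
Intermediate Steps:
((2 - 4)*(-3))*248 = -2*(-3)*248 = 6*248 = 1488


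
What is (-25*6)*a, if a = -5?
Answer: 750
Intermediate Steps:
(-25*6)*a = -25*6*(-5) = -150*(-5) = 750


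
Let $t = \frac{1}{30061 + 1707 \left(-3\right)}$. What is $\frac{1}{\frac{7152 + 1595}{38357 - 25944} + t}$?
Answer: $\frac{309580220}{218162593} \approx 1.419$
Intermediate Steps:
$t = \frac{1}{24940}$ ($t = \frac{1}{30061 - 5121} = \frac{1}{24940} \approx 4.0096 \cdot 10^{-5}$)
$\frac{1}{\frac{7152 + 1595}{38357 - 25944} + t} = \frac{1}{\frac{7152 + 1595}{38357 - 25944} + \frac{1}{24940}} = \frac{1}{\frac{8747}{12413} + \frac{1}{24940}} = \frac{1}{\frac{218162593}{309580220}} = \frac{309580220}{218162593}$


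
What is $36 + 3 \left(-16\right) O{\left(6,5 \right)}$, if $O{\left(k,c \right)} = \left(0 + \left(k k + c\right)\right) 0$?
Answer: $36$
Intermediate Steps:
$O{\left(k,c \right)} = 0$ ($O{\left(k,c \right)} = \left(0 + \left(k^{2} + c\right)\right) 0 = \left(0 + \left(c + k^{2}\right)\right) 0 = \left(c + k^{2}\right) 0 = 0$)
$36 + 3 \left(-16\right) O{\left(6,5 \right)} = 36 + 3 \left(-16\right) 0 = 36 - 0 = 36 + 0 = 36$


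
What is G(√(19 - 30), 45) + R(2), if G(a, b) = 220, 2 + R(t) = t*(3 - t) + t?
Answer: 222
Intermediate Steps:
R(t) = -2 + t + t*(3 - t) (R(t) = -2 + (t*(3 - t) + t) = -2 + (t + t*(3 - t)) = -2 + t + t*(3 - t))
G(√(19 - 30), 45) + R(2) = 220 + (-2 - 1*2² + 4*2) = 220 + (-2 - 1*4 + 8) = 220 + (-2 - 4 + 8) = 220 + 2 = 222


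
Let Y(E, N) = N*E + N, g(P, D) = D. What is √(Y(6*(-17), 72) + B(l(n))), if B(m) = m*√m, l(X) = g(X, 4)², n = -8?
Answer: 2*I*√1802 ≈ 84.9*I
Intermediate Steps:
l(X) = 16 (l(X) = 4² = 16)
Y(E, N) = N + E*N (Y(E, N) = E*N + N = N + E*N)
B(m) = m^(3/2)
√(Y(6*(-17), 72) + B(l(n))) = √(72*(1 + 6*(-17)) + 16^(3/2)) = √(72*(1 - 102) + 64) = √(72*(-101) + 64) = √(-7272 + 64) = √(-7208) = 2*I*√1802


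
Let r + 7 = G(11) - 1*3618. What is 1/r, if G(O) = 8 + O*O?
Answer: -1/3496 ≈ -0.00028604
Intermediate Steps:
G(O) = 8 + O²
r = -3496 (r = -7 + ((8 + 11²) - 1*3618) = -7 + ((8 + 121) - 3618) = -7 + (129 - 3618) = -7 - 3489 = -3496)
1/r = 1/(-3496) = -1/3496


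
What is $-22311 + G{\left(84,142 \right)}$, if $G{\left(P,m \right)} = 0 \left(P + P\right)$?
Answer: $-22311$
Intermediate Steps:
$G{\left(P,m \right)} = 0$ ($G{\left(P,m \right)} = 0 \cdot 2 P = 0$)
$-22311 + G{\left(84,142 \right)} = -22311 + 0 = -22311$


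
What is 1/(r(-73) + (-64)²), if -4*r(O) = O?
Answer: 4/16457 ≈ 0.00024306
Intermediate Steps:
r(O) = -O/4
1/(r(-73) + (-64)²) = 1/(-¼*(-73) + (-64)²) = 1/(73/4 + 4096) = 1/(16457/4) = 4/16457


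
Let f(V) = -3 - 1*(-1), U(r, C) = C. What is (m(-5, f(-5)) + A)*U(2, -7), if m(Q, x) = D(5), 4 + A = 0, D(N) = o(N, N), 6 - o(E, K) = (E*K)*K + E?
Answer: 896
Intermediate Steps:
f(V) = -2 (f(V) = -3 + 1 = -2)
o(E, K) = 6 - E - E*K² (o(E, K) = 6 - ((E*K)*K + E) = 6 - (E*K² + E) = 6 - (E + E*K²) = 6 + (-E - E*K²) = 6 - E - E*K²)
D(N) = 6 - N - N³ (D(N) = 6 - N - N*N² = 6 - N - N³)
A = -4 (A = -4 + 0 = -4)
m(Q, x) = -124 (m(Q, x) = 6 - 1*5 - 1*5³ = 6 - 5 - 1*125 = 6 - 5 - 125 = -124)
(m(-5, f(-5)) + A)*U(2, -7) = (-124 - 4)*(-7) = -128*(-7) = 896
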